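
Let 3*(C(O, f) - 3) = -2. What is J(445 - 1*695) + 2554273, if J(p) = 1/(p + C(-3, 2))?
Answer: 1897824836/743 ≈ 2.5543e+6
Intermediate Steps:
C(O, f) = 7/3 (C(O, f) = 3 + (⅓)*(-2) = 3 - ⅔ = 7/3)
J(p) = 1/(7/3 + p) (J(p) = 1/(p + 7/3) = 1/(7/3 + p))
J(445 - 1*695) + 2554273 = 3/(7 + 3*(445 - 1*695)) + 2554273 = 3/(7 + 3*(445 - 695)) + 2554273 = 3/(7 + 3*(-250)) + 2554273 = 3/(7 - 750) + 2554273 = 3/(-743) + 2554273 = 3*(-1/743) + 2554273 = -3/743 + 2554273 = 1897824836/743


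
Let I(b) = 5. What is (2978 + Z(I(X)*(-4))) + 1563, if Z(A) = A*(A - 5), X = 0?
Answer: 5041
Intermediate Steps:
Z(A) = A*(-5 + A)
(2978 + Z(I(X)*(-4))) + 1563 = (2978 + (5*(-4))*(-5 + 5*(-4))) + 1563 = (2978 - 20*(-5 - 20)) + 1563 = (2978 - 20*(-25)) + 1563 = (2978 + 500) + 1563 = 3478 + 1563 = 5041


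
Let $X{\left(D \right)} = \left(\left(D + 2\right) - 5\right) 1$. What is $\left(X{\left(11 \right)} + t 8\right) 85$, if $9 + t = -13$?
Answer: $-14280$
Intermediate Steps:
$t = -22$ ($t = -9 - 13 = -22$)
$X{\left(D \right)} = -3 + D$ ($X{\left(D \right)} = \left(\left(2 + D\right) - 5\right) 1 = \left(-3 + D\right) 1 = -3 + D$)
$\left(X{\left(11 \right)} + t 8\right) 85 = \left(\left(-3 + 11\right) - 176\right) 85 = \left(8 - 176\right) 85 = \left(-168\right) 85 = -14280$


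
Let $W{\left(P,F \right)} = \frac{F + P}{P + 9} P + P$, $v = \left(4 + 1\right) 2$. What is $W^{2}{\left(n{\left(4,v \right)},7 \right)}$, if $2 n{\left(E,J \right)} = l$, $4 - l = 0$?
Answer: $\frac{1600}{121} \approx 13.223$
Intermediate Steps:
$l = 4$ ($l = 4 - 0 = 4 + 0 = 4$)
$v = 10$ ($v = 5 \cdot 2 = 10$)
$n{\left(E,J \right)} = 2$ ($n{\left(E,J \right)} = \frac{1}{2} \cdot 4 = 2$)
$W{\left(P,F \right)} = P + \frac{P \left(F + P\right)}{9 + P}$ ($W{\left(P,F \right)} = \frac{F + P}{9 + P} P + P = \frac{P \left(F + P\right)}{9 + P} + P = P + \frac{P \left(F + P\right)}{9 + P}$)
$W^{2}{\left(n{\left(4,v \right)},7 \right)} = \left(\frac{2 \left(9 + 7 + 2 \cdot 2\right)}{9 + 2}\right)^{2} = \left(\frac{2 \left(9 + 7 + 4\right)}{11}\right)^{2} = \left(2 \cdot \frac{1}{11} \cdot 20\right)^{2} = \left(\frac{40}{11}\right)^{2} = \frac{1600}{121}$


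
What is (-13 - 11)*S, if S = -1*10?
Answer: 240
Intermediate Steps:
S = -10
(-13 - 11)*S = (-13 - 11)*(-10) = -24*(-10) = 240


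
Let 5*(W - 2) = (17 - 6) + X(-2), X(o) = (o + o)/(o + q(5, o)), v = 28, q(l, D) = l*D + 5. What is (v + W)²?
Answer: 1279161/1225 ≈ 1044.2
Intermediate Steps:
q(l, D) = 5 + D*l (q(l, D) = D*l + 5 = 5 + D*l)
X(o) = 2*o/(5 + 6*o) (X(o) = (o + o)/(o + (5 + o*5)) = (2*o)/(o + (5 + 5*o)) = (2*o)/(5 + 6*o) = 2*o/(5 + 6*o))
W = 151/35 (W = 2 + ((17 - 6) + 2*(-2)/(5 + 6*(-2)))/5 = 2 + (11 + 2*(-2)/(5 - 12))/5 = 2 + (11 + 2*(-2)/(-7))/5 = 2 + (11 + 2*(-2)*(-⅐))/5 = 2 + (11 + 4/7)/5 = 2 + (⅕)*(81/7) = 2 + 81/35 = 151/35 ≈ 4.3143)
(v + W)² = (28 + 151/35)² = (1131/35)² = 1279161/1225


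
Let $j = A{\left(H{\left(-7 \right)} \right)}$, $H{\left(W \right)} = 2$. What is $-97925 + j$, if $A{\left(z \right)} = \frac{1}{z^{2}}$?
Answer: $- \frac{391699}{4} \approx -97925.0$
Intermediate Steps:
$A{\left(z \right)} = \frac{1}{z^{2}}$
$j = \frac{1}{4} \approx 0.25$
$-97925 + j = -97925 + \frac{1}{4} = - \frac{391699}{4}$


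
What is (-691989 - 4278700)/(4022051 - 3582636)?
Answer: -4970689/439415 ≈ -11.312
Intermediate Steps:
(-691989 - 4278700)/(4022051 - 3582636) = -4970689/439415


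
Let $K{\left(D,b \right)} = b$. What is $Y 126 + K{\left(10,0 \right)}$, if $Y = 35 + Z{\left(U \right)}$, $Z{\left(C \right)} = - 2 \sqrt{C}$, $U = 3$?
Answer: $4410 - 252 \sqrt{3} \approx 3973.5$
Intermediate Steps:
$Y = 35 - 2 \sqrt{3} \approx 31.536$
$Y 126 + K{\left(10,0 \right)} = \left(35 - 2 \sqrt{3}\right) 126 + 0 = \left(4410 - 252 \sqrt{3}\right) + 0 = 4410 - 252 \sqrt{3}$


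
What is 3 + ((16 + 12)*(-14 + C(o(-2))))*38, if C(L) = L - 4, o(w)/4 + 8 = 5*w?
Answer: -95757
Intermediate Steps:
o(w) = -32 + 20*w (o(w) = -32 + 4*(5*w) = -32 + 20*w)
C(L) = -4 + L
3 + ((16 + 12)*(-14 + C(o(-2))))*38 = 3 + ((16 + 12)*(-14 + (-4 + (-32 + 20*(-2)))))*38 = 3 + (28*(-14 + (-4 + (-32 - 40))))*38 = 3 + (28*(-14 + (-4 - 72)))*38 = 3 + (28*(-14 - 76))*38 = 3 + (28*(-90))*38 = 3 - 2520*38 = 3 - 95760 = -95757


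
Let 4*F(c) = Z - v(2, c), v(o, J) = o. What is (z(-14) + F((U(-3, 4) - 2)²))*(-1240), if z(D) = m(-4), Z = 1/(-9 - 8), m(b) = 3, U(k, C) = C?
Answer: -52390/17 ≈ -3081.8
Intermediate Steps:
Z = -1/17 (Z = 1/(-17) = -1/17 ≈ -0.058824)
z(D) = 3
F(c) = -35/68 (F(c) = (-1/17 - 1*2)/4 = (-1/17 - 2)/4 = (¼)*(-35/17) = -35/68)
(z(-14) + F((U(-3, 4) - 2)²))*(-1240) = (3 - 35/68)*(-1240) = (169/68)*(-1240) = -52390/17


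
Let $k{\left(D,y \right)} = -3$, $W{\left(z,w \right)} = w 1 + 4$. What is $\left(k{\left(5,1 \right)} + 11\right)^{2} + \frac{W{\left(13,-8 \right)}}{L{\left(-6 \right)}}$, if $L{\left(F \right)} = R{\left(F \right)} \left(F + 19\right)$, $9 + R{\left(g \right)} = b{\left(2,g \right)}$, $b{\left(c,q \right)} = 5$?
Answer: $\frac{833}{13} \approx 64.077$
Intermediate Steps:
$W{\left(z,w \right)} = 4 + w$ ($W{\left(z,w \right)} = w + 4 = 4 + w$)
$R{\left(g \right)} = -4$ ($R{\left(g \right)} = -9 + 5 = -4$)
$L{\left(F \right)} = -76 - 4 F$ ($L{\left(F \right)} = - 4 \left(F + 19\right) = - 4 \left(19 + F\right) = -76 - 4 F$)
$\left(k{\left(5,1 \right)} + 11\right)^{2} + \frac{W{\left(13,-8 \right)}}{L{\left(-6 \right)}} = \left(-3 + 11\right)^{2} + \frac{4 - 8}{-76 - -24} = 8^{2} - \frac{4}{-76 + 24} = 64 - \frac{4}{-52} = 64 - - \frac{1}{13} = 64 + \frac{1}{13} = \frac{833}{13}$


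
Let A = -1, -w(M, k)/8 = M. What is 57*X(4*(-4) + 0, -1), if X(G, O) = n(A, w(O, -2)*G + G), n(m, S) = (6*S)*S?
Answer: 7091712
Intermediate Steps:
w(M, k) = -8*M
n(m, S) = 6*S**2
X(G, O) = 6*(G - 8*G*O)**2 (X(G, O) = 6*((-8*O)*G + G)**2 = 6*(-8*G*O + G)**2 = 6*(G - 8*G*O)**2)
57*X(4*(-4) + 0, -1) = 57*(6*(4*(-4) + 0)**2*(-1 + 8*(-1))**2) = 57*(6*(-16 + 0)**2*(-1 - 8)**2) = 57*(6*(-16)**2*(-9)**2) = 57*(6*256*81) = 57*124416 = 7091712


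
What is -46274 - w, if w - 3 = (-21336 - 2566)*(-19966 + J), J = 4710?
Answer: -364695189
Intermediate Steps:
w = 364648915 (w = 3 + (-21336 - 2566)*(-19966 + 4710) = 3 - 23902*(-15256) = 3 + 364648912 = 364648915)
-46274 - w = -46274 - 1*364648915 = -46274 - 364648915 = -364695189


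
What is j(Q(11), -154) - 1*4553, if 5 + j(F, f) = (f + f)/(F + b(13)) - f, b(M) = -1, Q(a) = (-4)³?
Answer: -285952/65 ≈ -4399.3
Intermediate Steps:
Q(a) = -64
j(F, f) = -5 - f + 2*f/(-1 + F) (j(F, f) = -5 + ((f + f)/(F - 1) - f) = -5 + ((2*f)/(-1 + F) - f) = -5 + (2*f/(-1 + F) - f) = -5 + (-f + 2*f/(-1 + F)) = -5 - f + 2*f/(-1 + F))
j(Q(11), -154) - 1*4553 = (5 - 5*(-64) + 3*(-154) - 1*(-64)*(-154))/(-1 - 64) - 1*4553 = (5 + 320 - 462 - 9856)/(-65) - 4553 = -1/65*(-9993) - 4553 = 9993/65 - 4553 = -285952/65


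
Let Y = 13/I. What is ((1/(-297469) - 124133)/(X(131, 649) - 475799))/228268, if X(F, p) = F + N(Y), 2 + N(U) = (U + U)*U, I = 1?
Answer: 6154286563/5379384030787624 ≈ 1.1440e-6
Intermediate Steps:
Y = 13 (Y = 13/1 = 13*1 = 13)
N(U) = -2 + 2*U² (N(U) = -2 + (U + U)*U = -2 + (2*U)*U = -2 + 2*U²)
X(F, p) = 336 + F (X(F, p) = F + (-2 + 2*13²) = F + (-2 + 2*169) = F + (-2 + 338) = F + 336 = 336 + F)
((1/(-297469) - 124133)/(X(131, 649) - 475799))/228268 = ((1/(-297469) - 124133)/((336 + 131) - 475799))/228268 = ((-1/297469 - 124133)/(467 - 475799))*(1/228268) = -36925719378/297469/(-475332)*(1/228268) = -36925719378/297469*(-1/475332)*(1/228268) = (6154286563/23566089118)*(1/228268) = 6154286563/5379384030787624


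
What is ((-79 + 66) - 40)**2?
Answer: 2809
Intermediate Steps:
((-79 + 66) - 40)**2 = (-13 - 40)**2 = (-53)**2 = 2809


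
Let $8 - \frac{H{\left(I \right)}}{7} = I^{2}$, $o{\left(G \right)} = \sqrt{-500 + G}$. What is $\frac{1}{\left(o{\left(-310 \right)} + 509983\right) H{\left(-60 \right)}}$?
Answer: $\frac{i}{25144 \left(- 509983 i + 9 \sqrt{10}\right)} \approx -7.7985 \cdot 10^{-11} + 4.3521 \cdot 10^{-15} i$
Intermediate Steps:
$H{\left(I \right)} = 56 - 7 I^{2}$
$\frac{1}{\left(o{\left(-310 \right)} + 509983\right) H{\left(-60 \right)}} = \frac{1}{\left(\sqrt{-500 - 310} + 509983\right) \left(56 - 7 \left(-60\right)^{2}\right)} = \frac{1}{\left(\sqrt{-810} + 509983\right) \left(56 - 25200\right)} = \frac{1}{\left(9 i \sqrt{10} + 509983\right) \left(56 - 25200\right)} = \frac{1}{\left(509983 + 9 i \sqrt{10}\right) \left(-25144\right)} = \frac{1}{509983 + 9 i \sqrt{10}} \left(- \frac{1}{25144}\right) = - \frac{1}{25144 \left(509983 + 9 i \sqrt{10}\right)}$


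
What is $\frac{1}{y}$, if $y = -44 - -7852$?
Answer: $\frac{1}{7808} \approx 0.00012807$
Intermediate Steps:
$y = 7808$ ($y = -44 + 7852 = 7808$)
$\frac{1}{y} = \frac{1}{7808}$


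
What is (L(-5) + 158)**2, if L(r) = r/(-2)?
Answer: 103041/4 ≈ 25760.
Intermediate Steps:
L(r) = -r/2 (L(r) = r*(-1/2) = -r/2)
(L(-5) + 158)**2 = (-1/2*(-5) + 158)**2 = (5/2 + 158)**2 = (321/2)**2 = 103041/4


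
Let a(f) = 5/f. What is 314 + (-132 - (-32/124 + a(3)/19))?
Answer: 321895/1767 ≈ 182.17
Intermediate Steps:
314 + (-132 - (-32/124 + a(3)/19)) = 314 + (-132 - (-32/124 + (5/3)/19)) = 314 + (-132 - (-32*1/124 + (5*(⅓))*(1/19))) = 314 + (-132 - (-8/31 + (5/3)*(1/19))) = 314 + (-132 - (-8/31 + 5/57)) = 314 + (-132 - 1*(-301/1767)) = 314 + (-132 + 301/1767) = 314 - 232943/1767 = 321895/1767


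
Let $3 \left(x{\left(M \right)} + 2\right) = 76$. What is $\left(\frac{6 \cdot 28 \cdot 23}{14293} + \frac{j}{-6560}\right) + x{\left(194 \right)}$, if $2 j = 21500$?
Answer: $\frac{617843987}{28128624} \approx 21.965$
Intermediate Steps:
$j = 10750$ ($j = \frac{1}{2} \cdot 21500 = 10750$)
$x{\left(M \right)} = \frac{70}{3}$ ($x{\left(M \right)} = -2 + \frac{1}{3} \cdot 76 = -2 + \frac{76}{3} = \frac{70}{3}$)
$\left(\frac{6 \cdot 28 \cdot 23}{14293} + \frac{j}{-6560}\right) + x{\left(194 \right)} = \left(\frac{6 \cdot 28 \cdot 23}{14293} + \frac{10750}{-6560}\right) + \frac{70}{3} = \left(168 \cdot 23 \cdot \frac{1}{14293} + 10750 \left(- \frac{1}{6560}\right)\right) + \frac{70}{3} = \left(3864 \cdot \frac{1}{14293} - \frac{1075}{656}\right) + \frac{70}{3} = \left(\frac{3864}{14293} - \frac{1075}{656}\right) + \frac{70}{3} = - \frac{12830191}{9376208} + \frac{70}{3} = \frac{617843987}{28128624}$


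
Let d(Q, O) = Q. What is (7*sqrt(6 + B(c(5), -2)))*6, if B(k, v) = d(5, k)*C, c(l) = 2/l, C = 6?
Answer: 252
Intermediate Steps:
B(k, v) = 30 (B(k, v) = 5*6 = 30)
(7*sqrt(6 + B(c(5), -2)))*6 = (7*sqrt(6 + 30))*6 = (7*sqrt(36))*6 = (7*6)*6 = 42*6 = 252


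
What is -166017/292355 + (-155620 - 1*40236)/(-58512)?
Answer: 2971593386/1069142235 ≈ 2.7794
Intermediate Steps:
-166017/292355 + (-155620 - 1*40236)/(-58512) = -166017*1/292355 + (-155620 - 40236)*(-1/58512) = -166017/292355 - 195856*(-1/58512) = -166017/292355 + 12241/3657 = 2971593386/1069142235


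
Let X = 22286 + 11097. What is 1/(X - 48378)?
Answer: -1/14995 ≈ -6.6689e-5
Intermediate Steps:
X = 33383
1/(X - 48378) = 1/(33383 - 48378) = 1/(-14995) = -1/14995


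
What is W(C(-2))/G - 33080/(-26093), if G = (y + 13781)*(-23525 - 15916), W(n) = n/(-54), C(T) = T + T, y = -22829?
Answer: 159367507011533/125706661419924 ≈ 1.2678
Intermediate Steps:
C(T) = 2*T
W(n) = -n/54 (W(n) = n*(-1/54) = -n/54)
G = 356862168 (G = (-22829 + 13781)*(-23525 - 15916) = -9048*(-39441) = 356862168)
W(C(-2))/G - 33080/(-26093) = -(-2)/27/356862168 - 33080/(-26093) = -1/54*(-4)*(1/356862168) - 33080*(-1/26093) = (2/27)*(1/356862168) + 33080/26093 = 1/4817639268 + 33080/26093 = 159367507011533/125706661419924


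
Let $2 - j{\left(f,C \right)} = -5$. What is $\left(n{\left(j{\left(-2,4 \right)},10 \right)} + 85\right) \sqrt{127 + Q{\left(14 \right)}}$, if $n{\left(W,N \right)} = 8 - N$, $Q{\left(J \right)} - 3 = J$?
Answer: $996$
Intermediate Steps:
$Q{\left(J \right)} = 3 + J$
$j{\left(f,C \right)} = 7$ ($j{\left(f,C \right)} = 2 - -5 = 2 + 5 = 7$)
$\left(n{\left(j{\left(-2,4 \right)},10 \right)} + 85\right) \sqrt{127 + Q{\left(14 \right)}} = \left(\left(8 - 10\right) + 85\right) \sqrt{127 + \left(3 + 14\right)} = \left(\left(8 - 10\right) + 85\right) \sqrt{127 + 17} = \left(-2 + 85\right) \sqrt{144} = 83 \cdot 12 = 996$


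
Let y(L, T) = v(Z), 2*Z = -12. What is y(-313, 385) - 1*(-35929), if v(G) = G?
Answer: 35923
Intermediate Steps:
Z = -6 (Z = (½)*(-12) = -6)
y(L, T) = -6
y(-313, 385) - 1*(-35929) = -6 - 1*(-35929) = -6 + 35929 = 35923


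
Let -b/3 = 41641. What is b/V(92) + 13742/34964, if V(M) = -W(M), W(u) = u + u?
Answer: 1092584075/1608344 ≈ 679.32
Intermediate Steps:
W(u) = 2*u
b = -124923 (b = -3*41641 = -124923)
V(M) = -2*M
b/V(92) + 13742/34964 = -124923/((-2*92)) + 13742/34964 = -124923/(-184) + 13742*(1/34964) = -124923*(-1/184) + 6871/17482 = 124923/184 + 6871/17482 = 1092584075/1608344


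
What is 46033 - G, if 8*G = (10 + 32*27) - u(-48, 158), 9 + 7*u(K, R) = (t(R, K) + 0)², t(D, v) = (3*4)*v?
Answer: 2903497/56 ≈ 51848.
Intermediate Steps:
t(D, v) = 12*v
u(K, R) = -9/7 + 144*K²/7 (u(K, R) = -9/7 + (12*K + 0)²/7 = -9/7 + (12*K)²/7 = -9/7 + (144*K²)/7 = -9/7 + 144*K²/7)
G = -325649/56 (G = ((10 + 32*27) - (-9/7 + (144/7)*(-48)²))/8 = ((10 + 864) - (-9/7 + (144/7)*2304))/8 = (874 - (-9/7 + 331776/7))/8 = (874 - 1*331767/7)/8 = (874 - 331767/7)/8 = (⅛)*(-325649/7) = -325649/56 ≈ -5815.2)
46033 - G = 46033 - 1*(-325649/56) = 46033 + 325649/56 = 2903497/56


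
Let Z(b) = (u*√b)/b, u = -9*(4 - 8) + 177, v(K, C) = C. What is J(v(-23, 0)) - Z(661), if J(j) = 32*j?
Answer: -213*√661/661 ≈ -8.2847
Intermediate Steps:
u = 213 (u = -9*(-4) + 177 = 36 + 177 = 213)
Z(b) = 213/√b (Z(b) = (213*√b)/b = 213/√b)
J(v(-23, 0)) - Z(661) = 32*0 - 213/√661 = 0 - 213*√661/661 = -213*√661/661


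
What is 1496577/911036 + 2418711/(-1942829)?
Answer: 100580057391/252855308692 ≈ 0.39778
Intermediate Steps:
1496577/911036 + 2418711/(-1942829) = 1496577*(1/911036) + 2418711*(-1/1942829) = 1496577/911036 - 2418711/1942829 = 100580057391/252855308692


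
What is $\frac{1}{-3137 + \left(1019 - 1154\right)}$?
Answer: $- \frac{1}{3272} \approx -0.00030562$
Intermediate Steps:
$\frac{1}{-3137 + \left(1019 - 1154\right)} = \frac{1}{-3137 - 135} = \frac{1}{-3272} = - \frac{1}{3272}$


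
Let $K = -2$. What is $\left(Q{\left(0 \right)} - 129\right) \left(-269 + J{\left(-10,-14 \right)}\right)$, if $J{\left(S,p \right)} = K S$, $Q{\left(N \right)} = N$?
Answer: $32121$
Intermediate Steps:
$J{\left(S,p \right)} = - 2 S$
$\left(Q{\left(0 \right)} - 129\right) \left(-269 + J{\left(-10,-14 \right)}\right) = \left(0 - 129\right) \left(-269 - -20\right) = - 129 \left(-269 + 20\right) = \left(-129\right) \left(-249\right) = 32121$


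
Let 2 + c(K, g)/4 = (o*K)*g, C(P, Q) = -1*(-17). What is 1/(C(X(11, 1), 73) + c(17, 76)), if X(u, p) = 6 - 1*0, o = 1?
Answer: 1/5177 ≈ 0.00019316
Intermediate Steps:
X(u, p) = 6 (X(u, p) = 6 + 0 = 6)
C(P, Q) = 17
c(K, g) = -8 + 4*K*g (c(K, g) = -8 + 4*((1*K)*g) = -8 + 4*(K*g) = -8 + 4*K*g)
1/(C(X(11, 1), 73) + c(17, 76)) = 1/(17 + (-8 + 4*17*76)) = 1/(17 + (-8 + 5168)) = 1/(17 + 5160) = 1/5177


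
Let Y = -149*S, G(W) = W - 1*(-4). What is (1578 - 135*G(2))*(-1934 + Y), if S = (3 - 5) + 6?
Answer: -1943040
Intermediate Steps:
G(W) = 4 + W (G(W) = W + 4 = 4 + W)
S = 4 (S = -2 + 6 = 4)
Y = -596 (Y = -149*4 = -596)
(1578 - 135*G(2))*(-1934 + Y) = (1578 - 135*(4 + 2))*(-1934 - 596) = (1578 - 135*6)*(-2530) = (1578 - 810)*(-2530) = 768*(-2530) = -1943040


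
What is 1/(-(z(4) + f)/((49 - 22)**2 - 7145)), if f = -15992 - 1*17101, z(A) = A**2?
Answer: -6416/33077 ≈ -0.19397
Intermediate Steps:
f = -33093 (f = -15992 - 17101 = -33093)
1/(-(z(4) + f)/((49 - 22)**2 - 7145)) = 1/(-(4**2 - 33093)/((49 - 22)**2 - 7145)) = 1/(-(16 - 33093)/(27**2 - 7145)) = 1/(-(-33077)/(729 - 7145)) = 1/(-(-33077)/(-6416)) = 1/(-(-33077)*(-1)/6416) = 1/(-1*33077/6416) = 1/(-33077/6416) = -6416/33077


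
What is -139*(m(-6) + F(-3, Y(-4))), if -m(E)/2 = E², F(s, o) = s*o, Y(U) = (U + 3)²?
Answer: 10425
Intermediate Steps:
Y(U) = (3 + U)²
F(s, o) = o*s
m(E) = -2*E²
-139*(m(-6) + F(-3, Y(-4))) = -139*(-2*(-6)² + (3 - 4)²*(-3)) = -139*(-2*36 + (-1)²*(-3)) = -139*(-72 + 1*(-3)) = -139*(-72 - 3) = -139*(-75) = 10425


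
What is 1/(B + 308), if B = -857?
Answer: -1/549 ≈ -0.0018215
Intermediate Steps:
1/(B + 308) = 1/(-857 + 308) = 1/(-549) = -1/549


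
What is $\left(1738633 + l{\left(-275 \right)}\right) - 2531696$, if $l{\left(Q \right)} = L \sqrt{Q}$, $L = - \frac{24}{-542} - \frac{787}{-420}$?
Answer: $-793063 + \frac{218317 i \sqrt{11}}{22764} \approx -7.9306 \cdot 10^{5} + 31.808 i$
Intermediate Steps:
$L = \frac{218317}{113820}$ ($L = \left(-24\right) \left(- \frac{1}{542}\right) - - \frac{787}{420} = \frac{12}{271} + \frac{787}{420} = \frac{218317}{113820} \approx 1.9181$)
$l{\left(Q \right)} = \frac{218317 \sqrt{Q}}{113820}$
$\left(1738633 + l{\left(-275 \right)}\right) - 2531696 = \left(1738633 + \frac{218317 \sqrt{-275}}{113820}\right) - 2531696 = \left(1738633 + \frac{218317 \cdot 5 i \sqrt{11}}{113820}\right) - 2531696 = \left(1738633 + \frac{218317 i \sqrt{11}}{22764}\right) - 2531696 = -793063 + \frac{218317 i \sqrt{11}}{22764}$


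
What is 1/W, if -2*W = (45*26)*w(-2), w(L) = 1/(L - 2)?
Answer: 4/585 ≈ 0.0068376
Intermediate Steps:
w(L) = 1/(-2 + L)
W = 585/4 (W = -45*26/(2*(-2 - 2)) = -585/(-4) = -585*(-1)/4 = -½*(-585/2) = 585/4 ≈ 146.25)
1/W = 1/(585/4) = 4/585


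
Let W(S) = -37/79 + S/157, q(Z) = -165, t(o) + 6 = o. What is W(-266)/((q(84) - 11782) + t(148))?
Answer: 8941/48805805 ≈ 0.00018320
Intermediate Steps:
t(o) = -6 + o
W(S) = -37/79 + S/157 (W(S) = -37*1/79 + S*(1/157) = -37/79 + S/157)
W(-266)/((q(84) - 11782) + t(148)) = (-37/79 + (1/157)*(-266))/((-165 - 11782) + (-6 + 148)) = (-37/79 - 266/157)/(-11947 + 142) = -26823/12403/(-11805) = -26823/12403*(-1/11805) = 8941/48805805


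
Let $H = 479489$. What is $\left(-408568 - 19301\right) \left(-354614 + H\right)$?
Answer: $-53430141375$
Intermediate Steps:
$\left(-408568 - 19301\right) \left(-354614 + H\right) = \left(-408568 - 19301\right) \left(-354614 + 479489\right) = \left(-427869\right) 124875 = -53430141375$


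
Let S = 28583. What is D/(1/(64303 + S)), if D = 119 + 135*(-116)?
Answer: -1443541326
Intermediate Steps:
D = -15541 (D = 119 - 15660 = -15541)
D/(1/(64303 + S)) = -15541/(1/(64303 + 28583)) = -15541/(1/92886) = -15541/1/92886 = -15541*92886 = -1443541326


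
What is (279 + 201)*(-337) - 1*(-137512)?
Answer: -24248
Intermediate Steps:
(279 + 201)*(-337) - 1*(-137512) = 480*(-337) + 137512 = -161760 + 137512 = -24248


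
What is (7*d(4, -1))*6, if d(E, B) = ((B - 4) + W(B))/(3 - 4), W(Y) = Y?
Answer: 252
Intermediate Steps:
d(E, B) = 4 - 2*B (d(E, B) = ((B - 4) + B)/(3 - 4) = ((-4 + B) + B)/(-1) = (-4 + 2*B)*(-1) = 4 - 2*B)
(7*d(4, -1))*6 = (7*(4 - 2*(-1)))*6 = (7*(4 + 2))*6 = (7*6)*6 = 42*6 = 252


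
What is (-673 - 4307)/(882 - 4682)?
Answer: 249/190 ≈ 1.3105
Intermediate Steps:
(-673 - 4307)/(882 - 4682) = -4980/(-3800) = -4980*(-1/3800) = 249/190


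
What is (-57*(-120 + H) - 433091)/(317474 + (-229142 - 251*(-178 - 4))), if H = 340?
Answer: -445631/134014 ≈ -3.3253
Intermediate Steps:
(-57*(-120 + H) - 433091)/(317474 + (-229142 - 251*(-178 - 4))) = (-57*(-120 + 340) - 433091)/(317474 + (-229142 - 251*(-178 - 4))) = (-57*220 - 433091)/(317474 + (-229142 - 251*(-182))) = (-12540 - 433091)/(317474 + (-229142 - 1*(-45682))) = -445631/(317474 + (-229142 + 45682)) = -445631/(317474 - 183460) = -445631/134014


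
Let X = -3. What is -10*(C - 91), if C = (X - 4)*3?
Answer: 1120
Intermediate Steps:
C = -21 (C = (-3 - 4)*3 = -7*3 = -21)
-10*(C - 91) = -10*(-21 - 91) = -10*(-112) = 1120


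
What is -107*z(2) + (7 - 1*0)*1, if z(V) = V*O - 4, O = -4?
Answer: 1291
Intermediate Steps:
z(V) = -4 - 4*V (z(V) = V*(-4) - 4 = -4*V - 4 = -4 - 4*V)
-107*z(2) + (7 - 1*0)*1 = -107*(-4 - 4*2) + (7 - 1*0)*1 = -107*(-4 - 8) + (7 + 0)*1 = -107*(-12) + 7*1 = 1284 + 7 = 1291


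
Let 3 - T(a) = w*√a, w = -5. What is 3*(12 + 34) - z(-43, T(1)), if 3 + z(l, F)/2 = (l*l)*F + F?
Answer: -29456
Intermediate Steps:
T(a) = 3 + 5*√a (T(a) = 3 - (-5)*√a = 3 + 5*√a)
z(l, F) = -6 + 2*F + 2*F*l² (z(l, F) = -6 + 2*((l*l)*F + F) = -6 + 2*(l²*F + F) = -6 + 2*(F*l² + F) = -6 + 2*(F + F*l²) = -6 + (2*F + 2*F*l²) = -6 + 2*F + 2*F*l²)
3*(12 + 34) - z(-43, T(1)) = 3*(12 + 34) - (-6 + 2*(3 + 5*√1) + 2*(3 + 5*√1)*(-43)²) = 3*46 - (-6 + 2*(3 + 5*1) + 2*(3 + 5*1)*1849) = 138 - (-6 + 2*(3 + 5) + 2*(3 + 5)*1849) = 138 - (-6 + 2*8 + 2*8*1849) = 138 - (-6 + 16 + 29584) = 138 - 1*29594 = 138 - 29594 = -29456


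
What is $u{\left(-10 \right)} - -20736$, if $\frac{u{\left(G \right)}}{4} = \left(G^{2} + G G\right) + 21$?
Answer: $21620$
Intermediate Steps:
$u{\left(G \right)} = 84 + 8 G^{2}$ ($u{\left(G \right)} = 4 \left(\left(G^{2} + G G\right) + 21\right) = 4 \left(\left(G^{2} + G^{2}\right) + 21\right) = 4 \left(2 G^{2} + 21\right) = 4 \left(21 + 2 G^{2}\right) = 84 + 8 G^{2}$)
$u{\left(-10 \right)} - -20736 = \left(84 + 8 \left(-10\right)^{2}\right) - -20736 = \left(84 + 8 \cdot 100\right) + 20736 = \left(84 + 800\right) + 20736 = 884 + 20736 = 21620$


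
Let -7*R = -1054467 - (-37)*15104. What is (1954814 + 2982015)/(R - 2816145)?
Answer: -34557803/19217396 ≈ -1.7983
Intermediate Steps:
R = 495619/7 (R = -(-1054467 - (-37)*15104)/7 = -(-1054467 - 1*(-558848))/7 = -(-1054467 + 558848)/7 = -⅐*(-495619) = 495619/7 ≈ 70803.)
(1954814 + 2982015)/(R - 2816145) = (1954814 + 2982015)/(495619/7 - 2816145) = 4936829/(-19217396/7) = 4936829*(-7/19217396) = -34557803/19217396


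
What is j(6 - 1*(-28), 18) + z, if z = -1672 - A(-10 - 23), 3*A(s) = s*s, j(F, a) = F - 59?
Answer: -2060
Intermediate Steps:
j(F, a) = -59 + F
A(s) = s²/3 (A(s) = (s*s)/3 = s²/3)
z = -2035 (z = -1672 - (-10 - 23)²/3 = -1672 - (-33)²/3 = -1672 - 1089/3 = -1672 - 1*363 = -1672 - 363 = -2035)
j(6 - 1*(-28), 18) + z = (-59 + (6 - 1*(-28))) - 2035 = (-59 + (6 + 28)) - 2035 = (-59 + 34) - 2035 = -25 - 2035 = -2060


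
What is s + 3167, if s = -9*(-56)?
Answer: 3671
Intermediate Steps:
s = 504
s + 3167 = 504 + 3167 = 3671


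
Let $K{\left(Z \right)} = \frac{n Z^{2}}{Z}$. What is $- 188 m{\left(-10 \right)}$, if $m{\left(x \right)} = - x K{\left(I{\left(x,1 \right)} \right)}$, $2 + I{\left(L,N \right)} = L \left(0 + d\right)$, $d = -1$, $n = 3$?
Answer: $-45120$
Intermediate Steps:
$I{\left(L,N \right)} = -2 - L$ ($I{\left(L,N \right)} = -2 + L \left(0 - 1\right) = -2 + L \left(-1\right) = -2 - L$)
$K{\left(Z \right)} = 3 Z$ ($K{\left(Z \right)} = \frac{3 Z^{2}}{Z} = 3 Z$)
$m{\left(x \right)} = - x \left(-6 - 3 x\right)$ ($m{\left(x \right)} = - x 3 \left(-2 - x\right) = - x \left(-6 - 3 x\right)$)
$- 188 m{\left(-10 \right)} = - 188 \cdot 3 \left(-10\right) \left(2 - 10\right) = - 188 \cdot 3 \left(-10\right) \left(-8\right) = \left(-188\right) 240 = -45120$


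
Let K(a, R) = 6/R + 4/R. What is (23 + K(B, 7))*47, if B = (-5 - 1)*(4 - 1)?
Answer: 8037/7 ≈ 1148.1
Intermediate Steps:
B = -18 (B = -6*3 = -18)
K(a, R) = 10/R
(23 + K(B, 7))*47 = (23 + 10/7)*47 = (171/7)*47 = 8037/7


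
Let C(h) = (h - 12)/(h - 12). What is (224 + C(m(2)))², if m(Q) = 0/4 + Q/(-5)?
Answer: 50625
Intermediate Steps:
m(Q) = -Q/5 (m(Q) = 0*(¼) + Q*(-⅕) = 0 - Q/5 = -Q/5)
C(h) = 1 (C(h) = (-12 + h)/(-12 + h) = 1)
(224 + C(m(2)))² = (224 + 1)² = 225² = 50625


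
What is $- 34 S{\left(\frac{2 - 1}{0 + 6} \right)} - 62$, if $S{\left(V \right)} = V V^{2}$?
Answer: $- \frac{6713}{108} \approx -62.157$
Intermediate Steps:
$S{\left(V \right)} = V^{3}$
$- 34 S{\left(\frac{2 - 1}{0 + 6} \right)} - 62 = - 34 \left(\frac{2 - 1}{0 + 6}\right)^{3} - 62 = - 34 \left(1 \cdot \frac{1}{6}\right)^{3} - 62 = - \frac{34}{216} - 62 = \left(-34\right) \frac{1}{216} - 62 = - \frac{17}{108} - 62 = - \frac{6713}{108}$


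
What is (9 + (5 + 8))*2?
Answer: 44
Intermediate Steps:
(9 + (5 + 8))*2 = (9 + 13)*2 = 22*2 = 44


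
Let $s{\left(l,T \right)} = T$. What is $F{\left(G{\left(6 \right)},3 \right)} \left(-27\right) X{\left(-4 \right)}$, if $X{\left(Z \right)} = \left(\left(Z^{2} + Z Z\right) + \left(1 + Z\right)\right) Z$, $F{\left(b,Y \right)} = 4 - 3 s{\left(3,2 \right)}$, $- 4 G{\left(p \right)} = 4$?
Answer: $-6264$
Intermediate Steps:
$G{\left(p \right)} = -1$ ($G{\left(p \right)} = \left(- \frac{1}{4}\right) 4 = -1$)
$F{\left(b,Y \right)} = -2$ ($F{\left(b,Y \right)} = 4 - 6 = -2$)
$X{\left(Z \right)} = Z \left(1 + Z + 2 Z^{2}\right)$ ($X{\left(Z \right)} = \left(\left(Z^{2} + Z^{2}\right) + \left(1 + Z\right)\right) Z = \left(2 Z^{2} + \left(1 + Z\right)\right) Z = \left(1 + Z + 2 Z^{2}\right) Z = Z \left(1 + Z + 2 Z^{2}\right)$)
$F{\left(G{\left(6 \right)},3 \right)} \left(-27\right) X{\left(-4 \right)} = \left(-2\right) \left(-27\right) \left(- 4 \left(1 - 4 + 2 \left(-4\right)^{2}\right)\right) = 54 \left(- 4 \left(1 - 4 + 2 \cdot 16\right)\right) = 54 \left(- 4 \left(1 - 4 + 32\right)\right) = 54 \left(\left(-4\right) 29\right) = 54 \left(-116\right) = -6264$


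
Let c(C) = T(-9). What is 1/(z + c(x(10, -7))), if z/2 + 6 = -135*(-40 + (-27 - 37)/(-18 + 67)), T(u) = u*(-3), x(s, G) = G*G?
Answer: 49/547215 ≈ 8.9544e-5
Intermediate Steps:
x(s, G) = G²
T(u) = -3*u
z = 545892/49 (z = -12 + 2*(-135*(-40 + (-27 - 37)/(-18 + 67))) = -12 + 2*(-135*(-40 - 64/49)) = -12 + 2*(-135*(-2024/49)) = -12 + 2*(273240/49) = -12 + 546480/49 = 545892/49 ≈ 11141.)
c(C) = 27 (c(C) = -3*(-9) = 27)
1/(z + c(x(10, -7))) = 1/(545892/49 + 27) = 1/(547215/49) = 49/547215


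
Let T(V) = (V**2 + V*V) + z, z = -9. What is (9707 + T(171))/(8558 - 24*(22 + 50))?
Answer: 6818/683 ≈ 9.9824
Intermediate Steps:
T(V) = -9 + 2*V**2 (T(V) = (V**2 + V*V) - 9 = (V**2 + V**2) - 9 = 2*V**2 - 9 = -9 + 2*V**2)
(9707 + T(171))/(8558 - 24*(22 + 50)) = (9707 + (-9 + 2*171**2))/(8558 - 24*(22 + 50)) = (9707 + (-9 + 2*29241))/(8558 - 24*72) = (9707 + (-9 + 58482))/(8558 - 1728) = (9707 + 58473)/6830 = 68180*(1/6830) = 6818/683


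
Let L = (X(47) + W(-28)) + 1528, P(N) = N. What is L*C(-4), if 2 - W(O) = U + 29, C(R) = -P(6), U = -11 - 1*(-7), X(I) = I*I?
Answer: -22284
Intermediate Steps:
X(I) = I²
U = -4 (U = -11 + 7 = -4)
C(R) = -6 (C(R) = -1*6 = -6)
W(O) = -23 (W(O) = 2 - (-4 + 29) = 2 - 1*25 = 2 - 25 = -23)
L = 3714 (L = (47² - 23) + 1528 = (2209 - 23) + 1528 = 2186 + 1528 = 3714)
L*C(-4) = 3714*(-6) = -22284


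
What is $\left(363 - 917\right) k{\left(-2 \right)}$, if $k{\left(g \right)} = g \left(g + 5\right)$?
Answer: $3324$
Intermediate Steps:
$k{\left(g \right)} = g \left(5 + g\right)$
$\left(363 - 917\right) k{\left(-2 \right)} = \left(363 - 917\right) \left(- 2 \left(5 - 2\right)\right) = - 554 \left(\left(-2\right) 3\right) = \left(-554\right) \left(-6\right) = 3324$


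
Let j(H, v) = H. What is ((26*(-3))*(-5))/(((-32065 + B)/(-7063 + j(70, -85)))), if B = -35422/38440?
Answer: 52418129400/616307011 ≈ 85.052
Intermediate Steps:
B = -17711/19220 (B = -35422*1/38440 = -17711/19220 ≈ -0.92149)
((26*(-3))*(-5))/(((-32065 + B)/(-7063 + j(70, -85)))) = ((26*(-3))*(-5))/(((-32065 - 17711/19220)/(-7063 + 70))) = (-78*(-5))/((-616307011/19220/(-6993))) = 390/((-616307011/19220*(-1/6993))) = 390/(616307011/134405460) = 390*(134405460/616307011) = 52418129400/616307011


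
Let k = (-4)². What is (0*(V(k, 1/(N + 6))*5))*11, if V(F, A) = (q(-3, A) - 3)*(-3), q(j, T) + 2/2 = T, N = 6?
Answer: 0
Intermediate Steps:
k = 16
q(j, T) = -1 + T
V(F, A) = 12 - 3*A (V(F, A) = ((-1 + A) - 3)*(-3) = (-4 + A)*(-3) = 12 - 3*A)
(0*(V(k, 1/(N + 6))*5))*11 = (0*((12 - 3/(6 + 6))*5))*11 = (0*((12 - 3/12)*5))*11 = (0*((12 - 3*1/12)*5))*11 = (0*((12 - ¼)*5))*11 = (0*((47/4)*5))*11 = (0*(235/4))*11 = 0*11 = 0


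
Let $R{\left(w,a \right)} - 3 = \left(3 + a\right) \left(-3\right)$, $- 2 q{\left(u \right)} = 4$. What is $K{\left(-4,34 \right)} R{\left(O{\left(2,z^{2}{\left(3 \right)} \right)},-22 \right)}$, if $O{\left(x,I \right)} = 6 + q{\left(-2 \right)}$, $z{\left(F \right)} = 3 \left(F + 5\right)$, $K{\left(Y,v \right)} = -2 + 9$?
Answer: $420$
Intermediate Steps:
$K{\left(Y,v \right)} = 7$
$q{\left(u \right)} = -2$ ($q{\left(u \right)} = \left(- \frac{1}{2}\right) 4 = -2$)
$z{\left(F \right)} = 15 + 3 F$ ($z{\left(F \right)} = 3 \left(5 + F\right) = 15 + 3 F$)
$O{\left(x,I \right)} = 4$ ($O{\left(x,I \right)} = 6 - 2 = 4$)
$R{\left(w,a \right)} = -6 - 3 a$ ($R{\left(w,a \right)} = 3 + \left(3 + a\right) \left(-3\right) = 3 - \left(9 + 3 a\right) = -6 - 3 a$)
$K{\left(-4,34 \right)} R{\left(O{\left(2,z^{2}{\left(3 \right)} \right)},-22 \right)} = 7 \left(-6 - -66\right) = 7 \left(-6 + 66\right) = 7 \cdot 60 = 420$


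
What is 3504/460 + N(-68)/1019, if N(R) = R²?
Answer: 1424404/117185 ≈ 12.155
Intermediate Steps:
3504/460 + N(-68)/1019 = 3504/460 + (-68)²/1019 = 3504*(1/460) + 4624*(1/1019) = 876/115 + 4624/1019 = 1424404/117185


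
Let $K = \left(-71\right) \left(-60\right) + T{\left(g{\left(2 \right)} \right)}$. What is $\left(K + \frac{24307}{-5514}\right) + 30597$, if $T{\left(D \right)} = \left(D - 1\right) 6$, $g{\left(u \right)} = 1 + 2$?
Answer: $\frac{192243359}{5514} \approx 34865.0$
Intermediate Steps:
$g{\left(u \right)} = 3$
$T{\left(D \right)} = -6 + 6 D$ ($T{\left(D \right)} = \left(-1 + D\right) 6 = -6 + 6 D$)
$K = 4272$ ($K = \left(-71\right) \left(-60\right) + \left(-6 + 6 \cdot 3\right) = 4260 + \left(-6 + 18\right) = 4260 + 12 = 4272$)
$\left(K + \frac{24307}{-5514}\right) + 30597 = \left(4272 + \frac{24307}{-5514}\right) + 30597 = \left(4272 + 24307 \left(- \frac{1}{5514}\right)\right) + 30597 = \left(4272 - \frac{24307}{5514}\right) + 30597 = \frac{23531501}{5514} + 30597 = \frac{192243359}{5514}$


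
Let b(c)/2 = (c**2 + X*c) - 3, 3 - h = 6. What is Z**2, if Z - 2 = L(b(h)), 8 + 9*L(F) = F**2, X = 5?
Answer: 111556/81 ≈ 1377.2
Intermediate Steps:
h = -3 (h = 3 - 1*6 = 3 - 6 = -3)
b(c) = -6 + 2*c**2 + 10*c (b(c) = 2*((c**2 + 5*c) - 3) = 2*(-3 + c**2 + 5*c) = -6 + 2*c**2 + 10*c)
L(F) = -8/9 + F**2/9
Z = 334/9 (Z = 2 + (-8/9 + (-6 + 2*(-3)**2 + 10*(-3))**2/9) = 2 + (-8/9 + (-6 + 2*9 - 30)**2/9) = 2 + (-8/9 + (-6 + 18 - 30)**2/9) = 2 + (-8/9 + (1/9)*(-18)**2) = 2 + (-8/9 + (1/9)*324) = 2 + (-8/9 + 36) = 2 + 316/9 = 334/9 ≈ 37.111)
Z**2 = (334/9)**2 = 111556/81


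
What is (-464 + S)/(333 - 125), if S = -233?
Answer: -697/208 ≈ -3.3510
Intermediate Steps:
(-464 + S)/(333 - 125) = (-464 - 233)/(333 - 125) = -697/208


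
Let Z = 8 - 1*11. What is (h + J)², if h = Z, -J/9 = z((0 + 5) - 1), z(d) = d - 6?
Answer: 225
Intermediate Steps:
z(d) = -6 + d
J = 18 (J = -9*(-6 + ((0 + 5) - 1)) = -9*(-6 + (5 - 1)) = -9*(-6 + 4) = -9*(-2) = 18)
Z = -3 (Z = 8 - 11 = -3)
h = -3
(h + J)² = (-3 + 18)² = 15² = 225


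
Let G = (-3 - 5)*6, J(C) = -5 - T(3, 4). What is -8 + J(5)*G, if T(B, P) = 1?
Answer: 280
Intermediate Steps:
J(C) = -6 (J(C) = -5 - 1*1 = -5 - 1 = -6)
G = -48 (G = -8*6 = -48)
-8 + J(5)*G = -8 - 6*(-48) = -8 + 288 = 280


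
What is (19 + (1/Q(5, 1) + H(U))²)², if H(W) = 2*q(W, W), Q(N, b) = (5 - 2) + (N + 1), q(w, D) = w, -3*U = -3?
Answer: 3610000/6561 ≈ 550.22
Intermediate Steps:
U = 1 (U = -⅓*(-3) = 1)
Q(N, b) = 4 + N (Q(N, b) = 3 + (1 + N) = 4 + N)
H(W) = 2*W
(19 + (1/Q(5, 1) + H(U))²)² = (19 + (1/(4 + 5) + 2*1)²)² = (19 + (1/9 + 2)²)² = (19 + (⅑ + 2)²)² = (19 + (19/9)²)² = (19 + 361/81)² = (1900/81)² = 3610000/6561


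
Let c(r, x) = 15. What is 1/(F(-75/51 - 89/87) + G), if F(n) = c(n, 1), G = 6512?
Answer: 1/6527 ≈ 0.00015321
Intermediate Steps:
F(n) = 15
1/(F(-75/51 - 89/87) + G) = 1/(15 + 6512) = 1/6527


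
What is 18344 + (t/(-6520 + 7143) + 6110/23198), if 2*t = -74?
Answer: 18936923570/1032311 ≈ 18344.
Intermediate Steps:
t = -37 (t = (½)*(-74) = -37)
18344 + (t/(-6520 + 7143) + 6110/23198) = 18344 + (-37/(-6520 + 7143) + 6110/23198) = 18344 + (-37/623 + 6110*(1/23198)) = 18344 + (-37*1/623 + 3055/11599) = 18344 + (-37/623 + 3055/11599) = 18344 + 210586/1032311 = 18936923570/1032311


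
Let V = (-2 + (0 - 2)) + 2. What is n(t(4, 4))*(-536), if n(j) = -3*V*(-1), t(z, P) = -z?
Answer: 3216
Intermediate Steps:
V = -2 (V = (-2 - 2) + 2 = -4 + 2 = -2)
n(j) = -6 (n(j) = -3*(-2)*(-1) = 6*(-1) = -6)
n(t(4, 4))*(-536) = -6*(-536) = 3216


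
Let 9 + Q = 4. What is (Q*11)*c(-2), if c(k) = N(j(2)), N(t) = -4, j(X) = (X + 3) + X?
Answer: 220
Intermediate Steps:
Q = -5 (Q = -9 + 4 = -5)
j(X) = 3 + 2*X (j(X) = (3 + X) + X = 3 + 2*X)
c(k) = -4
(Q*11)*c(-2) = -5*11*(-4) = -55*(-4) = 220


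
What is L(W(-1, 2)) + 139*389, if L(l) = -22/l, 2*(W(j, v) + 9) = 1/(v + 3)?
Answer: 4812539/89 ≈ 54074.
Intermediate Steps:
W(j, v) = -9 + 1/(2*(3 + v)) (W(j, v) = -9 + 1/(2*(v + 3)) = -9 + 1/(2*(3 + v)))
L(W(-1, 2)) + 139*389 = -22*2*(3 + 2)/(-53 - 18*2) + 139*389 = -22*10/(-53 - 36) + 54071 = -22/((½)*(⅕)*(-89)) + 54071 = -22/(-89/10) + 54071 = -22*(-10/89) + 54071 = 220/89 + 54071 = 4812539/89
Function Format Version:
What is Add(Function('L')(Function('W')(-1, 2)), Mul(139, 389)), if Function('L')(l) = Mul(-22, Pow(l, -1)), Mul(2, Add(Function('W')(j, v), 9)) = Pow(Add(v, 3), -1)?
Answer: Rational(4812539, 89) ≈ 54074.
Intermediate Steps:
Function('W')(j, v) = Add(-9, Mul(Rational(1, 2), Pow(Add(3, v), -1))) (Function('W')(j, v) = Add(-9, Mul(Rational(1, 2), Pow(Add(v, 3), -1))) = Add(-9, Mul(Rational(1, 2), Pow(Add(3, v), -1))))
Add(Function('L')(Function('W')(-1, 2)), Mul(139, 389)) = Add(Mul(-22, Pow(Mul(Rational(1, 2), Pow(Add(3, 2), -1), Add(-53, Mul(-18, 2))), -1)), Mul(139, 389)) = Add(Mul(-22, Pow(Mul(Rational(1, 2), Pow(5, -1), Add(-53, -36)), -1)), 54071) = Add(Mul(-22, Pow(Mul(Rational(1, 2), Rational(1, 5), -89), -1)), 54071) = Add(Mul(-22, Pow(Rational(-89, 10), -1)), 54071) = Add(Mul(-22, Rational(-10, 89)), 54071) = Add(Rational(220, 89), 54071) = Rational(4812539, 89)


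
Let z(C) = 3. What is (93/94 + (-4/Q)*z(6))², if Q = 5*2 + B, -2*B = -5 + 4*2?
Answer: 455625/2553604 ≈ 0.17842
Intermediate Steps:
B = -3/2 (B = -(-5 + 4*2)/2 = -(-5 + 8)/2 = -½*3 = -3/2 ≈ -1.5000)
Q = 17/2 (Q = 5*2 - 3/2 = 10 - 3/2 = 17/2 ≈ 8.5000)
(93/94 + (-4/Q)*z(6))² = (93/94 - 4/17/2*3)² = (93*(1/94) - 4*2/17*3)² = (93/94 - 8/17*3)² = (93/94 - 24/17)² = (-675/1598)² = 455625/2553604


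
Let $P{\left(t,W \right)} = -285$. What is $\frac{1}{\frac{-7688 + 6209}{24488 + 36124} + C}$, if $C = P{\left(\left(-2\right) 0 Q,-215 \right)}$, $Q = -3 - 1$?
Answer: $- \frac{20204}{5758633} \approx -0.0035085$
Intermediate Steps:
$Q = -4$ ($Q = -3 - 1 = -4$)
$C = -285$
$\frac{1}{\frac{-7688 + 6209}{24488 + 36124} + C} = \frac{1}{\frac{-7688 + 6209}{24488 + 36124} - 285} = \frac{1}{- \frac{1479}{60612} - 285} = \frac{1}{\left(-1479\right) \frac{1}{60612} - 285} = \frac{1}{- \frac{493}{20204} - 285} = \frac{1}{- \frac{5758633}{20204}} = - \frac{20204}{5758633}$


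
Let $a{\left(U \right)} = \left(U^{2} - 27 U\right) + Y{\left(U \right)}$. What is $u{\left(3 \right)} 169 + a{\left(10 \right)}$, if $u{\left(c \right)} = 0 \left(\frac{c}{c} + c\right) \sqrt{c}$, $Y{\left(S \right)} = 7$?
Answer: $-163$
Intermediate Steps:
$a{\left(U \right)} = 7 + U^{2} - 27 U$ ($a{\left(U \right)} = \left(U^{2} - 27 U\right) + 7 = 7 + U^{2} - 27 U$)
$u{\left(c \right)} = 0$ ($u{\left(c \right)} = 0 \left(1 + c\right) \sqrt{c} = 0 \sqrt{c} = 0$)
$u{\left(3 \right)} 169 + a{\left(10 \right)} = 0 \cdot 169 + \left(7 + 10^{2} - 270\right) = 0 + \left(7 + 100 - 270\right) = 0 - 163 = -163$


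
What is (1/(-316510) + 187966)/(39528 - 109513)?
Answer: -59493118659/22150952350 ≈ -2.6858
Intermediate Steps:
(1/(-316510) + 187966)/(39528 - 109513) = (-1/316510 + 187966)/(-69985) = (59493118659/316510)*(-1/69985) = -59493118659/22150952350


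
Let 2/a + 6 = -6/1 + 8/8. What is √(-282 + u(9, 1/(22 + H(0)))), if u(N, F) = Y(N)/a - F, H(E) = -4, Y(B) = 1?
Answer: 2*I*√647/3 ≈ 16.957*I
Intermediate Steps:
a = -2/11 (a = 2/(-6 + (-6/1 + 8/8)) = 2/(-6 + (-6*1 + 8*(⅛))) = 2/(-6 + (-6 + 1)) = 2/(-6 - 5) = 2/(-11) = 2*(-1/11) = -2/11 ≈ -0.18182)
u(N, F) = -11/2 - F (u(N, F) = 1/(-2/11) - F = 1*(-11/2) - F = -11/2 - F)
√(-282 + u(9, 1/(22 + H(0)))) = √(-282 + (-11/2 - 1/(22 - 4))) = √(-282 + (-11/2 - 1/18)) = √(-282 - 50/9) = √(-2588/9) = 2*I*√647/3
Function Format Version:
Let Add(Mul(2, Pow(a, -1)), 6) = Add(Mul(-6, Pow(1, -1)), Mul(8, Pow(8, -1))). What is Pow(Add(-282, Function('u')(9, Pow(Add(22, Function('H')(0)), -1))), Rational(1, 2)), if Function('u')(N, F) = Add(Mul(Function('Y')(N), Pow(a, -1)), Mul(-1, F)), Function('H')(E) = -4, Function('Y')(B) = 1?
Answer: Mul(Rational(2, 3), I, Pow(647, Rational(1, 2))) ≈ Mul(16.957, I)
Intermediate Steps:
a = Rational(-2, 11) (a = Mul(2, Pow(Add(-6, Add(Mul(-6, Pow(1, -1)), Mul(8, Pow(8, -1)))), -1)) = Mul(2, Pow(Add(-6, Add(Mul(-6, 1), Mul(8, Rational(1, 8)))), -1)) = Mul(2, Pow(Add(-6, Add(-6, 1)), -1)) = Mul(2, Pow(Add(-6, -5), -1)) = Mul(2, Pow(-11, -1)) = Mul(2, Rational(-1, 11)) = Rational(-2, 11) ≈ -0.18182)
Function('u')(N, F) = Add(Rational(-11, 2), Mul(-1, F)) (Function('u')(N, F) = Add(Mul(1, Pow(Rational(-2, 11), -1)), Mul(-1, F)) = Add(Mul(1, Rational(-11, 2)), Mul(-1, F)) = Add(Rational(-11, 2), Mul(-1, F)))
Pow(Add(-282, Function('u')(9, Pow(Add(22, Function('H')(0)), -1))), Rational(1, 2)) = Pow(Add(-282, Add(Rational(-11, 2), Mul(-1, Pow(Add(22, -4), -1)))), Rational(1, 2)) = Pow(Add(-282, Add(Rational(-11, 2), Mul(-1, Pow(18, -1)))), Rational(1, 2)) = Pow(Add(-282, Add(Rational(-11, 2), Mul(-1, Rational(1, 18)))), Rational(1, 2)) = Pow(Add(-282, Add(Rational(-11, 2), Rational(-1, 18))), Rational(1, 2)) = Pow(Add(-282, Rational(-50, 9)), Rational(1, 2)) = Pow(Rational(-2588, 9), Rational(1, 2)) = Mul(Rational(2, 3), I, Pow(647, Rational(1, 2)))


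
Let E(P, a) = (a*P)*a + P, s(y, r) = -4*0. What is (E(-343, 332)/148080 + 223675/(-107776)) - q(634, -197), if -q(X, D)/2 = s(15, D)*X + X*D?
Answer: -49883995199881/199493376 ≈ -2.5005e+5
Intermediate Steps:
s(y, r) = 0
E(P, a) = P + P*a**2 (E(P, a) = (P*a)*a + P = P*a**2 + P = P + P*a**2)
q(X, D) = -2*D*X (q(X, D) = -2*(0*X + X*D) = -2*(0 + D*X) = -2*D*X)
(E(-343, 332)/148080 + 223675/(-107776)) - q(634, -197) = (-343*(1 + 332**2)/148080 + 223675/(-107776)) - (-2)*(-197)*634 = (-343*(1 + 110224)*(1/148080) + 223675*(-1/107776)) - 1*249796 = (-343*110225*(1/148080) - 223675/107776) - 249796 = (-37807175*1/148080 - 223675/107776) - 249796 = (-7561435/29616 - 223675/107776) - 249796 = -51347848585/199493376 - 249796 = -49883995199881/199493376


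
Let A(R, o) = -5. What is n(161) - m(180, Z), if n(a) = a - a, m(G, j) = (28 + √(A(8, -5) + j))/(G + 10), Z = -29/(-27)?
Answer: -14/95 - I*√318/1710 ≈ -0.14737 - 0.010428*I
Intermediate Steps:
Z = 29/27 (Z = -29*(-1/27) = 29/27 ≈ 1.0741)
m(G, j) = (28 + √(-5 + j))/(10 + G) (m(G, j) = (28 + √(-5 + j))/(G + 10) = (28 + √(-5 + j))/(10 + G))
n(a) = 0
n(161) - m(180, Z) = 0 - (28 + √(-5 + 29/27))/(10 + 180) = 0 - (28 + √(-106/27))/190 = 0 - (28 + I*√318/9)/190 = 0 - (14/95 + I*√318/1710) = 0 + (-14/95 - I*√318/1710) = -14/95 - I*√318/1710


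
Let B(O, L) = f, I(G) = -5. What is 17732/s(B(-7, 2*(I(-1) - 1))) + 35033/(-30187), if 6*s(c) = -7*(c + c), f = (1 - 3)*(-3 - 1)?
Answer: -401947375/422618 ≈ -951.09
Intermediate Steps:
f = 8 (f = -2*(-4) = 8)
B(O, L) = 8
s(c) = -7*c/3 (s(c) = (-7*(c + c))/6 = (-14*c)/6 = -7*c/3)
17732/s(B(-7, 2*(I(-1) - 1))) + 35033/(-30187) = 17732/((-7/3*8)) + 35033/(-30187) = 17732/(-56/3) + 35033*(-1/30187) = 17732*(-3/56) - 35033/30187 = -13299/14 - 35033/30187 = -401947375/422618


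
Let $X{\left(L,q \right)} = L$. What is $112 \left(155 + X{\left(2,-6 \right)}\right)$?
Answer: $17584$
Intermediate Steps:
$112 \left(155 + X{\left(2,-6 \right)}\right) = 112 \left(155 + 2\right) = 112 \cdot 157 = 17584$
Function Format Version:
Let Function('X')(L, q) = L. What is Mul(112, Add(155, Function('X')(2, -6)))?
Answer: 17584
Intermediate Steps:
Mul(112, Add(155, Function('X')(2, -6))) = Mul(112, Add(155, 2)) = Mul(112, 157) = 17584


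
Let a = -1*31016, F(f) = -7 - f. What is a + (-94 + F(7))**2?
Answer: -19352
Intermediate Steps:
a = -31016
a + (-94 + F(7))**2 = -31016 + (-94 + (-7 - 1*7))**2 = -31016 + (-94 + (-7 - 7))**2 = -31016 + (-94 - 14)**2 = -31016 + (-108)**2 = -31016 + 11664 = -19352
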